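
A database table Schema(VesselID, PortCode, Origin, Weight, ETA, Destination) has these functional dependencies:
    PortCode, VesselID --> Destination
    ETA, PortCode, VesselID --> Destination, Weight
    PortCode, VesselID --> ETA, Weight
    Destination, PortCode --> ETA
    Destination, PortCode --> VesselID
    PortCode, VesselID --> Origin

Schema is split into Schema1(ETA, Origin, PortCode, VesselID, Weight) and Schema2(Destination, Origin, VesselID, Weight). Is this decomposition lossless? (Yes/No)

No

Schema1 ∩ Schema2 = {Origin, VesselID, Weight}; its closure under F is {Origin, VesselID, Weight}.
Neither Schema1 nor Schema2 is contained in that closure, so the decomposition is lossy.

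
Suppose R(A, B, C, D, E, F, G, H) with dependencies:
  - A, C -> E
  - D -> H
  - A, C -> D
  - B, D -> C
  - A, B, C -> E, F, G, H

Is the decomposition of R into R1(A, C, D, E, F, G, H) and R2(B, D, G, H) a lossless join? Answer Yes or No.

No

Common attributes: {D, G, H}; their closure is {D, G, H}.
Neither R1 nor R2 is contained in that closure, so the decomposition is lossy.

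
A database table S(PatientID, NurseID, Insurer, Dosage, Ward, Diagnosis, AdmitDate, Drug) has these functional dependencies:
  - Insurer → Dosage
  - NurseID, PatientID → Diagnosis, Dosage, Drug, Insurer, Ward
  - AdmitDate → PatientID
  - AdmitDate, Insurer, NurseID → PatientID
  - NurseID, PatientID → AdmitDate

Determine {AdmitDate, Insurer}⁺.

Start with {AdmitDate, Insurer}.
Insurer → Dosage applies; add {Dosage} → now {AdmitDate, Dosage, Insurer}.
AdmitDate → PatientID applies; add {PatientID} → now {AdmitDate, Dosage, Insurer, PatientID}.
No further FD applies.

{AdmitDate, Dosage, Insurer, PatientID}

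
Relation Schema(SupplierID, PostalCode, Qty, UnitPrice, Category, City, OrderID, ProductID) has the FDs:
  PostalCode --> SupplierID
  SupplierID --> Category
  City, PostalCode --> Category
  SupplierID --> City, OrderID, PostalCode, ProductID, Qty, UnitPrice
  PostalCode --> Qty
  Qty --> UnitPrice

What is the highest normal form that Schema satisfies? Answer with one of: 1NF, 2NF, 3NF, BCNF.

2NF

Candidate keys: {PostalCode}, {SupplierID}. Prime attributes: {PostalCode, SupplierID}.
For Qty --> UnitPrice we have {Qty}⁺ = {Qty, UnitPrice}; {Qty} is not a superkey, so BCNF fails.
Because {UnitPrice} is non-prime and the left side of Qty --> UnitPrice is not a superkey, the relation is not in 3NF.
With only single-attribute keys there can be no partial dependency, so 2NF holds.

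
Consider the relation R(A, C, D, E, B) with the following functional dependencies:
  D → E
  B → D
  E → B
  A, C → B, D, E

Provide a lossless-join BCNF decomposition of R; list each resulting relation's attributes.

{A, C, D}; {B, D, E}

Candidate key of the original relation: {A, C}.
{A, B, C, D, E}: {D} determines {B, D, E} here but is not a superkey — split on D → B, E, giving {B, D, E} and {A, C, D}.
{B, D, E} is in BCNF.
{A, C, D} is in BCNF.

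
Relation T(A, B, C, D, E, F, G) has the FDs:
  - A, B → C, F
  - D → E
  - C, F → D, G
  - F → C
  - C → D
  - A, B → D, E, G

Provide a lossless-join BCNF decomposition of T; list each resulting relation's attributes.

Candidate key of the original relation: {A, B}.
In {A, B, C, D, E, F, G}, {D} is not a superkey ({D}⁺ restricted to this set is {D, E}), so split on D → E into {D, E} and {A, B, C, D, F, G}.
{D, E} has no BCNF violation.
In {A, B, C, D, F, G}, {C, F} is not a superkey ({C, F}⁺ restricted to this set is {C, D, F, G}), so split on C, F → D, G into {C, D, F, G} and {A, B, C, F}.
In {C, D, F, G}, {C} is not a superkey ({C}⁺ restricted to this set is {C, D}), so split on C → D into {C, D} and {C, F, G}.
{C, D} has no BCNF violation.
{C, F, G} has no BCNF violation.
In {A, B, C, F}, {F} is not a superkey ({F}⁺ restricted to this set is {C, F}), so split on F → C into {C, F} and {A, B, F}.
{C, F} has no BCNF violation.
{A, B, F} has no BCNF violation.

{A, B, F}; {C, D}; {C, F, G}; {D, E}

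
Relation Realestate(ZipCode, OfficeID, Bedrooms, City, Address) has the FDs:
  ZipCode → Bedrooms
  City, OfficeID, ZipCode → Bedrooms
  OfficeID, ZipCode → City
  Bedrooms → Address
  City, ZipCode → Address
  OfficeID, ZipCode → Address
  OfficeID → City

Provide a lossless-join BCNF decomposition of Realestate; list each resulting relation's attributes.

Candidate key of the original relation: {OfficeID, ZipCode}.
In {Address, Bedrooms, City, OfficeID, ZipCode}, {ZipCode} is not a superkey ({ZipCode}⁺ restricted to this set is {Address, Bedrooms, ZipCode}), so split on ZipCode → Address, Bedrooms into {Address, Bedrooms, ZipCode} and {City, OfficeID, ZipCode}.
In {Address, Bedrooms, ZipCode}, {Bedrooms} is not a superkey ({Bedrooms}⁺ restricted to this set is {Address, Bedrooms}), so split on Bedrooms → Address into {Address, Bedrooms} and {Bedrooms, ZipCode}.
{Address, Bedrooms} has no BCNF violation.
{Bedrooms, ZipCode} has no BCNF violation.
In {City, OfficeID, ZipCode}, {OfficeID} is not a superkey ({OfficeID}⁺ restricted to this set is {City, OfficeID}), so split on OfficeID → City into {City, OfficeID} and {OfficeID, ZipCode}.
{City, OfficeID} has no BCNF violation.
{OfficeID, ZipCode} has no BCNF violation.

{Address, Bedrooms}; {Bedrooms, ZipCode}; {City, OfficeID}; {OfficeID, ZipCode}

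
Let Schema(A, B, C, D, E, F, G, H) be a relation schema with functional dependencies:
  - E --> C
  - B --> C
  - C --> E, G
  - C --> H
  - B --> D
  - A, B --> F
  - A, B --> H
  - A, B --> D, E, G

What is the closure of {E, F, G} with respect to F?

{C, E, F, G, H}

Start with {E, F, G}.
E --> C applies; add {C} → now {C, E, F, G}.
C --> H applies; add {H} → now {C, E, F, G, H}.
No further FD applies.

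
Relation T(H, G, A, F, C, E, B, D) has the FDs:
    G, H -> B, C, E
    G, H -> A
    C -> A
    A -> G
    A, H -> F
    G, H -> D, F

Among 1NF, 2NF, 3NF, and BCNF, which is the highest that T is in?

Candidate keys: {A, H}, {C, H}, {G, H}. Prime attributes: {A, C, G, H}.
C -> A: {C}⁺ = {A, C, G}, which is not all of the attributes, so the left side is not a superkey — BCNF is violated.
Its right-hand attributes {A} are all prime, as are those of every other non-superkey FD — the relation is in 3NF.

3NF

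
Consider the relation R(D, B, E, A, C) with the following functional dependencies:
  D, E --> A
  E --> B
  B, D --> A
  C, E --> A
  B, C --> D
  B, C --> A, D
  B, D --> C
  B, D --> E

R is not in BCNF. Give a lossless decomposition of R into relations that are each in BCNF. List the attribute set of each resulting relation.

Candidate keys of the original relation: {B, C}, {B, D}, {C, E}, {D, E}.
Within {A, B, C, D, E}: {E}⁺ ∩ {A, B, C, D, E} = {B, E}, not the whole set, so E --> B violates BCNF; decompose into {B, E} and {A, C, D, E}.
{B, E} has no BCNF violation.
{A, C, D, E} has no BCNF violation.

{A, C, D, E}; {B, E}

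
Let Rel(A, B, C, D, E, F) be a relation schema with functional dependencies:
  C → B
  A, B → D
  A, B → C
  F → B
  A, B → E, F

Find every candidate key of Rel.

{A, B}, {A, C}, {A, F}

No FD produces {A}, so it must be in every candidate key.
{A, B}⁺ = {A, B, C, D, E, F}, which is every attribute, so {A, B} is a candidate key.
{A, C}⁺ = {A, B, C, D, E, F}, which is every attribute, so {A, C} is a candidate key.
{A, F}⁺ = {A, B, C, D, E, F}, which is every attribute, so {A, F} is a candidate key.
Any other superkey properly contains one of these, so there are no further candidate keys.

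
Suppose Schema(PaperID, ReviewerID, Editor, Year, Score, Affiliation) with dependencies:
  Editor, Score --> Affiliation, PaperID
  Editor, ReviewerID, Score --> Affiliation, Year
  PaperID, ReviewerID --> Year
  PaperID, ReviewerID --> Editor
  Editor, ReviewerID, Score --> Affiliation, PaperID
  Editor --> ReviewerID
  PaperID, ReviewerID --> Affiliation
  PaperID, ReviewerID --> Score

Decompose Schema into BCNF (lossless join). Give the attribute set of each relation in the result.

Candidate keys of the original relation: {Editor, PaperID}, {Editor, Score}, {PaperID, ReviewerID}.
Within {Affiliation, Editor, PaperID, ReviewerID, Score, Year}: {Editor}⁺ ∩ {Affiliation, Editor, PaperID, ReviewerID, Score, Year} = {Editor, ReviewerID}, not the whole set, so Editor --> ReviewerID violates BCNF; decompose into {Editor, ReviewerID} and {Affiliation, Editor, PaperID, Score, Year}.
{Editor, ReviewerID}: every determinant is a superkey — BCNF.
{Affiliation, Editor, PaperID, Score, Year}: every determinant is a superkey — BCNF.

{Affiliation, Editor, PaperID, Score, Year}; {Editor, ReviewerID}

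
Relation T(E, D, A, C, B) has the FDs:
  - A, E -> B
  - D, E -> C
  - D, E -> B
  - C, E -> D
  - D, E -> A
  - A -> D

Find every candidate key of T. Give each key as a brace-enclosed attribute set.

{A, E}, {C, E}, {D, E}

{E} never appears on the right of any FD, so every key must include it.
{A, E}⁺ = {A, B, C, D, E} — all of the relation — so {A, E} is a candidate key.
{C, E}⁺ = {A, B, C, D, E} — all of the relation — so {C, E} is a candidate key.
{D, E}⁺ = {A, B, C, D, E} — all of the relation — so {D, E} is a candidate key.
No proper subset of any of these is a key, and no other minimal superkey exists.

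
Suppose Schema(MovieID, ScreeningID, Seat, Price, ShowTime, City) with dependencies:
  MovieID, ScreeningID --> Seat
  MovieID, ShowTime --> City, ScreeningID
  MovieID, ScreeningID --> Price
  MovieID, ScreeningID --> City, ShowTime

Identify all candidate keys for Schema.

{MovieID, ScreeningID}, {MovieID, ShowTime}

Attributes never on any right-hand side: {MovieID} — every candidate key must contain it.
{MovieID, ScreeningID} is a candidate key since {MovieID, ScreeningID}⁺ = {City, MovieID, Price, ScreeningID, Seat, ShowTime} covers every attribute.
{MovieID, ShowTime} is a candidate key since {MovieID, ShowTime}⁺ = {City, MovieID, Price, ScreeningID, Seat, ShowTime} covers every attribute.
No proper subset of any of these is a key, and no other minimal superkey exists.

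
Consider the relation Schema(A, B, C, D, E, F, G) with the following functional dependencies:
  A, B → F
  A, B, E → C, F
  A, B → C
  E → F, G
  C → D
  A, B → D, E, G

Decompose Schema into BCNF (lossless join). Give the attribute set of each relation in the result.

{A, B, C, E}; {C, D}; {E, F, G}

Candidate key of the original relation: {A, B}.
Within {A, B, C, D, E, F, G}: {E}⁺ ∩ {A, B, C, D, E, F, G} = {E, F, G}, not the whole set, so E → F, G violates BCNF; decompose into {E, F, G} and {A, B, C, D, E}.
{E, F, G}: every determinant is a superkey — BCNF.
Within {A, B, C, D, E}: {C}⁺ ∩ {A, B, C, D, E} = {C, D}, not the whole set, so C → D violates BCNF; decompose into {C, D} and {A, B, C, E}.
{C, D}: every determinant is a superkey — BCNF.
{A, B, C, E}: every determinant is a superkey — BCNF.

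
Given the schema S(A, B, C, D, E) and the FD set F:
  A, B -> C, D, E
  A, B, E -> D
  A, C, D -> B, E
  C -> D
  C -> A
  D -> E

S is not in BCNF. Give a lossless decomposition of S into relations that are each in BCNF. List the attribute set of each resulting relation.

Candidate keys of the original relation: {A, B}, {C}.
Within {A, B, C, D, E}: {D}⁺ ∩ {A, B, C, D, E} = {D, E}, not the whole set, so D -> E violates BCNF; decompose into {D, E} and {A, B, C, D}.
{D, E} has no BCNF violation.
{A, B, C, D} has no BCNF violation.

{A, B, C, D}; {D, E}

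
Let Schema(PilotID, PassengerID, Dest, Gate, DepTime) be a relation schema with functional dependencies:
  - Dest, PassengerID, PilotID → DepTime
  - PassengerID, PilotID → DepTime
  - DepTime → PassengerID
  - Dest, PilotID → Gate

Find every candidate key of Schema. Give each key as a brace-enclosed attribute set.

Attributes never on any right-hand side: {Dest, PilotID} — every candidate key must contain all of them.
{DepTime, Dest, PilotID} is a candidate key since {DepTime, Dest, PilotID}⁺ = {DepTime, Dest, Gate, PassengerID, PilotID} covers every attribute.
{Dest, PassengerID, PilotID} is a candidate key since {Dest, PassengerID, PilotID}⁺ = {DepTime, Dest, Gate, PassengerID, PilotID} covers every attribute.
No proper subset of any of these is a key, and no other minimal superkey exists.

{DepTime, Dest, PilotID}, {Dest, PassengerID, PilotID}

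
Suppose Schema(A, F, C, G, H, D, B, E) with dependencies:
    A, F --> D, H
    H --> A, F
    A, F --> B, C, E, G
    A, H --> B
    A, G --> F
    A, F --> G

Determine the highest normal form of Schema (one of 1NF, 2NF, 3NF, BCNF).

Candidate keys: {A, F}, {A, G}, {H}. Prime attributes: {A, F, G, H}.
Every FD has a superkey on the left, so the relation is in BCNF.

BCNF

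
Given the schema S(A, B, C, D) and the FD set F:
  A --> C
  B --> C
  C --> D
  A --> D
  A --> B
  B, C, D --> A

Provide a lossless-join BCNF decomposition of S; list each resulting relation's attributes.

Candidate keys of the original relation: {A}, {B}.
In {A, B, C, D}, {C} is not a superkey ({C}⁺ restricted to this set is {C, D}), so split on C --> D into {C, D} and {A, B, C}.
{C, D} has no BCNF violation.
{A, B, C} has no BCNF violation.

{A, B, C}; {C, D}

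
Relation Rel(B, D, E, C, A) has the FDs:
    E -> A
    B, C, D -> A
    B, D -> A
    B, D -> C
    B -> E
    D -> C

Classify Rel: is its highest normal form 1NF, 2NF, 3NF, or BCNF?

1NF

Candidate key: {B, D}. Prime attributes: {B, D}.
For E -> A we have {E}⁺ = {A, E}; {E} is not a superkey, so BCNF fails.
E -> A determines the non-prime attribute {A} from a non-superkey — 3NF is violated.
The proper key subset {B} of {B, D} determines non-prime {A, E}, so the relation is not even in 2NF.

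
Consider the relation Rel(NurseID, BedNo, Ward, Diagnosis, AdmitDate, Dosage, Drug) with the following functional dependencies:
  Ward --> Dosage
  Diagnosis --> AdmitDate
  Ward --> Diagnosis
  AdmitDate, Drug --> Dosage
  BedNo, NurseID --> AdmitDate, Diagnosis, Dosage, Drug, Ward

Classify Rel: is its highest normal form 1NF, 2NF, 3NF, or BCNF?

Candidate key: {BedNo, NurseID}. Prime attributes: {BedNo, NurseID}.
Ward --> Dosage breaks BCNF: {Ward}⁺ = {AdmitDate, Diagnosis, Dosage, Ward}, so {Ward} is not a superkey.
Ward --> Dosage has non-prime {Dosage} on the right and a non-superkey on the left, so 3NF fails.
No proper subset of a key has a non-prime attribute in its closure, so there is no partial dependency; 2NF holds.

2NF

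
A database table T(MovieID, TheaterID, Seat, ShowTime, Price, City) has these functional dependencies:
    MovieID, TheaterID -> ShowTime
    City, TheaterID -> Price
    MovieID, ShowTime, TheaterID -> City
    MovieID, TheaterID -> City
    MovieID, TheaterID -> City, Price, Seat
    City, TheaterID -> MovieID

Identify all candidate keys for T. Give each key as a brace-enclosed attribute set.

{City, TheaterID}, {MovieID, TheaterID}

{TheaterID} never appears on the right of any FD, so every key must include it.
{City, TheaterID}⁺ = {City, MovieID, Price, Seat, ShowTime, TheaterID} — all of the relation — so {City, TheaterID} is a candidate key.
{MovieID, TheaterID}⁺ = {City, MovieID, Price, Seat, ShowTime, TheaterID} — all of the relation — so {MovieID, TheaterID} is a candidate key.
No proper subset of any of these is a key, and no other minimal superkey exists.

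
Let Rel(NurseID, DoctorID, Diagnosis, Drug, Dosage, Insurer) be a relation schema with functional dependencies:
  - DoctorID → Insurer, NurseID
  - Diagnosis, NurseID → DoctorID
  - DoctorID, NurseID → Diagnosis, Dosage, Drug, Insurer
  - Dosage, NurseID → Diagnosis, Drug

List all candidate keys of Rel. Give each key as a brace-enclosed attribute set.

{DoctorID} is a candidate key since {DoctorID}⁺ = {Diagnosis, DoctorID, Dosage, Drug, Insurer, NurseID} covers every attribute.
{Diagnosis, NurseID} is a candidate key since {Diagnosis, NurseID}⁺ = {Diagnosis, DoctorID, Dosage, Drug, Insurer, NurseID} covers every attribute.
{Dosage, NurseID} is a candidate key since {Dosage, NurseID}⁺ = {Diagnosis, DoctorID, Dosage, Drug, Insurer, NurseID} covers every attribute.
These are minimal and exhaustive — every other superkey contains one of them.

{Diagnosis, NurseID}, {DoctorID}, {Dosage, NurseID}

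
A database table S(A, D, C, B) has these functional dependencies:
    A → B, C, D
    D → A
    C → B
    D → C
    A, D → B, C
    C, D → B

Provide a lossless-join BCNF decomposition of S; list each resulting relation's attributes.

{A, C, D}; {B, C}

Candidate keys of the original relation: {A}, {D}.
In {A, B, C, D}, {C} is not a superkey ({C}⁺ restricted to this set is {B, C}), so split on C → B into {B, C} and {A, C, D}.
{B, C} has no BCNF violation.
{A, C, D} has no BCNF violation.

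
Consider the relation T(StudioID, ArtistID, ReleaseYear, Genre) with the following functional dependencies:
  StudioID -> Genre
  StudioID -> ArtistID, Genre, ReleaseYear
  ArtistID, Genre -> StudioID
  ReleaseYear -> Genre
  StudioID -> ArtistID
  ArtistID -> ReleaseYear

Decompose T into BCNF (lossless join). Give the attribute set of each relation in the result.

Candidate keys of the original relation: {ArtistID}, {StudioID}.
{ArtistID, Genre, ReleaseYear, StudioID}: {ReleaseYear} determines {Genre, ReleaseYear} here but is not a superkey — split on ReleaseYear -> Genre, giving {Genre, ReleaseYear} and {ArtistID, ReleaseYear, StudioID}.
{Genre, ReleaseYear} is in BCNF.
{ArtistID, ReleaseYear, StudioID} is in BCNF.

{ArtistID, ReleaseYear, StudioID}; {Genre, ReleaseYear}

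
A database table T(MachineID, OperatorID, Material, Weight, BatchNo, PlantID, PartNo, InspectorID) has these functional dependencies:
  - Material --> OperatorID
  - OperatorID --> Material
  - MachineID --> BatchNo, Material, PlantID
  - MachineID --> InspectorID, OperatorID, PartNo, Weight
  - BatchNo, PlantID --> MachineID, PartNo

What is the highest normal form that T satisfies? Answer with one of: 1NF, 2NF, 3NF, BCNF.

Candidate keys: {BatchNo, PlantID}, {MachineID}. Prime attributes: {BatchNo, MachineID, PlantID}.
For Material --> OperatorID we have {Material}⁺ = {Material, OperatorID}; {Material} is not a superkey, so BCNF fails.
Because {OperatorID} is non-prime and the left side of Material --> OperatorID is not a superkey, the relation is not in 3NF.
Checking every proper subset of each key, none determines a non-prime attribute — 2NF is satisfied.

2NF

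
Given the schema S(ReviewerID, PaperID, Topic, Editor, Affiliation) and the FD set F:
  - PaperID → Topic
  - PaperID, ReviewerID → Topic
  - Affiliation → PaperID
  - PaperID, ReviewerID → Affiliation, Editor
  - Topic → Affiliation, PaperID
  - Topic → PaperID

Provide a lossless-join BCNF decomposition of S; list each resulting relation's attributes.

Candidate keys of the original relation: {Affiliation, ReviewerID}, {PaperID, ReviewerID}, {ReviewerID, Topic}.
In {Affiliation, Editor, PaperID, ReviewerID, Topic}, {PaperID} is not a superkey ({PaperID}⁺ restricted to this set is {Affiliation, PaperID, Topic}), so split on PaperID → Affiliation, Topic into {Affiliation, PaperID, Topic} and {Editor, PaperID, ReviewerID}.
{Affiliation, PaperID, Topic} is in BCNF.
{Editor, PaperID, ReviewerID} is in BCNF.

{Affiliation, PaperID, Topic}; {Editor, PaperID, ReviewerID}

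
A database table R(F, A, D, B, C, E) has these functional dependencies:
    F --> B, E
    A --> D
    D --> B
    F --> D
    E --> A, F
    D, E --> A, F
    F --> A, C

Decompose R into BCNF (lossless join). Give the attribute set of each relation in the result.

{A, C, E, F}; {A, D}; {B, D}

Candidate keys of the original relation: {E}, {F}.
Within {A, B, C, D, E, F}: {A}⁺ ∩ {A, B, C, D, E, F} = {A, B, D}, not the whole set, so A --> B, D violates BCNF; decompose into {A, B, D} and {A, C, E, F}.
Within {A, B, D}: {D}⁺ ∩ {A, B, D} = {B, D}, not the whole set, so D --> B violates BCNF; decompose into {B, D} and {A, D}.
{B, D}: every determinant is a superkey — BCNF.
{A, D}: every determinant is a superkey — BCNF.
{A, C, E, F}: every determinant is a superkey — BCNF.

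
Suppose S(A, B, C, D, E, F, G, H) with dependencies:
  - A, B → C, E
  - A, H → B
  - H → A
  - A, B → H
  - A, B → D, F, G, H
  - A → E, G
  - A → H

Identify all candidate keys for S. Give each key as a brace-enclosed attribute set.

{A}⁺ = {A, B, C, D, E, F, G, H}, which is every attribute, so {A} is a candidate key.
{H}⁺ = {A, B, C, D, E, F, G, H}, which is every attribute, so {H} is a candidate key.
No proper subset of any of these is a key, and no other minimal superkey exists.

{A}, {H}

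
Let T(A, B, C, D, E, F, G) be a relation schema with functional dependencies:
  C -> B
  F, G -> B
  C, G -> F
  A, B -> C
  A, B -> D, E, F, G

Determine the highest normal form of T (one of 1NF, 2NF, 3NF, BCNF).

Candidate keys: {A, B}, {A, C}, {A, F, G}. Prime attributes: {A, B, C, F, G}.
C -> B breaks BCNF: {C}⁺ = {B, C}, so {C} is not a superkey.
Its right-hand attributes {B} are all prime, as are those of every other non-superkey FD — the relation is in 3NF.

3NF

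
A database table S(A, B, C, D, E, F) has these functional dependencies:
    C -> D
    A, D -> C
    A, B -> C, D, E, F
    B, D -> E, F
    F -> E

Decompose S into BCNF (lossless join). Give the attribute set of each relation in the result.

Candidate key of the original relation: {A, B}.
{A, B, C, D, E, F}: {C} determines {C, D} here but is not a superkey — split on C -> D, giving {C, D} and {A, B, C, E, F}.
{C, D}: every determinant is a superkey — BCNF.
{A, B, C, E, F}: {F} determines {E, F} here but is not a superkey — split on F -> E, giving {E, F} and {A, B, C, F}.
{E, F}: every determinant is a superkey — BCNF.
{A, B, C, F}: {B, C} determines {B, C, F} here but is not a superkey — split on B, C -> F, giving {B, C, F} and {A, B, C}.
{B, C, F}: every determinant is a superkey — BCNF.
{A, B, C}: every determinant is a superkey — BCNF.

{A, B, C}; {B, C, F}; {C, D}; {E, F}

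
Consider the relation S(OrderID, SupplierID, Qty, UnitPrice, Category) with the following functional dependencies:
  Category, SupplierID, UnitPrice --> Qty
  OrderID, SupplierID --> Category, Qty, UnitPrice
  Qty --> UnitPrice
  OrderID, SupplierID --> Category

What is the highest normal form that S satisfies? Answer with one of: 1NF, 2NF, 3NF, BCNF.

2NF

Candidate key: {OrderID, SupplierID}. Prime attributes: {OrderID, SupplierID}.
Category, SupplierID, UnitPrice --> Qty breaks BCNF: {Category, SupplierID, UnitPrice}⁺ = {Category, Qty, SupplierID, UnitPrice}, so {Category, SupplierID, UnitPrice} is not a superkey.
Because {Qty} is non-prime and the left side of Category, SupplierID, UnitPrice --> Qty is not a superkey, the relation is not in 3NF.
No proper subset of a key has a non-prime attribute in its closure, so there is no partial dependency; 2NF holds.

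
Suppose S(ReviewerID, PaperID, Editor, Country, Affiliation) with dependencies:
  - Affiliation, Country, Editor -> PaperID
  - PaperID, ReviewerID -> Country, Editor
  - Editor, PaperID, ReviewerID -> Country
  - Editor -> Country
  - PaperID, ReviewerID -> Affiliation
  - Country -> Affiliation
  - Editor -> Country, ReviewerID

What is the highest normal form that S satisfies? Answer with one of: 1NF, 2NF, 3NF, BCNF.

2NF

Candidate keys: {Editor}, {PaperID, ReviewerID}. Prime attributes: {Editor, PaperID, ReviewerID}.
For Country -> Affiliation we have {Country}⁺ = {Affiliation, Country}; {Country} is not a superkey, so BCNF fails.
Country -> Affiliation has non-prime {Affiliation} on the right and a non-superkey on the left, so 3NF fails.
No non-prime attribute depends on a proper subset of any candidate key, so 2NF holds.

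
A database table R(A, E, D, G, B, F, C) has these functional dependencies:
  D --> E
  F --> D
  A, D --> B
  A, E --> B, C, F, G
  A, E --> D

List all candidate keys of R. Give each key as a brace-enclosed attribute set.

{A, D}, {A, E}, {A, F}

No FD produces {A}, so it must be in every candidate key.
Closure of {A, D} is {A, B, C, D, E, F, G}, the whole schema; {A, D} is a candidate key.
Closure of {A, E} is {A, B, C, D, E, F, G}, the whole schema; {A, E} is a candidate key.
Closure of {A, F} is {A, B, C, D, E, F, G}, the whole schema; {A, F} is a candidate key.
No proper subset of any of these is a key, and no other minimal superkey exists.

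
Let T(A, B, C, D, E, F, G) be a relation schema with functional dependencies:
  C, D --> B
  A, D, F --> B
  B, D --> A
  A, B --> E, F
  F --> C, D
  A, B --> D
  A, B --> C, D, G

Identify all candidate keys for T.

{F} is a candidate key since {F}⁺ = {A, B, C, D, E, F, G} covers every attribute.
{A, B} is a candidate key since {A, B}⁺ = {A, B, C, D, E, F, G} covers every attribute.
{B, D} is a candidate key since {B, D}⁺ = {A, B, C, D, E, F, G} covers every attribute.
{C, D} is a candidate key since {C, D}⁺ = {A, B, C, D, E, F, G} covers every attribute.
These are minimal and exhaustive — every other superkey contains one of them.

{A, B}, {B, D}, {C, D}, {F}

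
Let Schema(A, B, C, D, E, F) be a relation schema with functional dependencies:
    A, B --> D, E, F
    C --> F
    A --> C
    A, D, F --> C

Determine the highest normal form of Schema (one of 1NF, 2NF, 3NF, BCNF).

Candidate key: {A, B}. Prime attributes: {A, B}.
C --> F: {C}⁺ = {C, F}, which is not all of the attributes, so the left side is not a superkey — BCNF is violated.
C --> F has non-prime {F} on the right and a non-superkey on the left, so 3NF fails.
Since {A} ⊂ {A, B} and {A}⁺ ⊇ {C, F} with {C, F} non-prime, there is a partial dependency; 2NF fails.

1NF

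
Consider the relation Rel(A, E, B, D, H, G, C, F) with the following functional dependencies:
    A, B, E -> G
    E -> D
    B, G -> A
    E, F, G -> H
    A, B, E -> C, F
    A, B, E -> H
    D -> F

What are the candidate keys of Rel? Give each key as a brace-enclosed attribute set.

{A, B, E}, {B, E, G}

No FD produces {B, E}, so they must be in every candidate key.
{A, B, E}⁺ = {A, B, C, D, E, F, G, H} — all of the relation — so {A, B, E} is a candidate key.
{B, E, G}⁺ = {A, B, C, D, E, F, G, H} — all of the relation — so {B, E, G} is a candidate key.
No proper subset of any of these is a key, and no other minimal superkey exists.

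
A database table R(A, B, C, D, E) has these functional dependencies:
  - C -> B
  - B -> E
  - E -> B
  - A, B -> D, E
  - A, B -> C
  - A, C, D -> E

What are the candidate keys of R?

No FD produces {A}, so it must be in every candidate key.
{A, B}⁺ = {A, B, C, D, E} — all of the relation — so {A, B} is a candidate key.
{A, C}⁺ = {A, B, C, D, E} — all of the relation — so {A, C} is a candidate key.
{A, E}⁺ = {A, B, C, D, E} — all of the relation — so {A, E} is a candidate key.
These are minimal and exhaustive — every other superkey contains one of them.

{A, B}, {A, C}, {A, E}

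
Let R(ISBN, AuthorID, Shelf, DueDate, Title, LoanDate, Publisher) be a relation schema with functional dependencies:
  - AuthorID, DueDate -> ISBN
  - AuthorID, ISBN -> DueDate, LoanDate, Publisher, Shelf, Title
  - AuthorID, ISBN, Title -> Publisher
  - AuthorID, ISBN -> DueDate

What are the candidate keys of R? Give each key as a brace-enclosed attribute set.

{AuthorID, DueDate}, {AuthorID, ISBN}

No FD produces {AuthorID}, so it must be in every candidate key.
Closure of {AuthorID, DueDate} is {AuthorID, DueDate, ISBN, LoanDate, Publisher, Shelf, Title}, the whole schema; {AuthorID, DueDate} is a candidate key.
Closure of {AuthorID, ISBN} is {AuthorID, DueDate, ISBN, LoanDate, Publisher, Shelf, Title}, the whole schema; {AuthorID, ISBN} is a candidate key.
No proper subset of any of these is a key, and no other minimal superkey exists.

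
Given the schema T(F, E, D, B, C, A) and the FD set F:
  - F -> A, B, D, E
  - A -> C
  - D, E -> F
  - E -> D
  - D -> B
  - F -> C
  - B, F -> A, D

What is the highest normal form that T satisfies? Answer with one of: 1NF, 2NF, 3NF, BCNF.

Candidate keys: {E}, {F}. Prime attributes: {E, F}.
For A -> C we have {A}⁺ = {A, C}; {A} is not a superkey, so BCNF fails.
Because {C} is non-prime and the left side of A -> C is not a superkey, the relation is not in 3NF.
With only single-attribute keys there can be no partial dependency, so 2NF holds.

2NF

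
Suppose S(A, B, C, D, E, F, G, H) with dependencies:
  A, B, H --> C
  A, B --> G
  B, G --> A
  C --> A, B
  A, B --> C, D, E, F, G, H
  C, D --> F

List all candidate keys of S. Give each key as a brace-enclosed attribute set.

{C}⁺ = {A, B, C, D, E, F, G, H}, which is every attribute, so {C} is a candidate key.
{A, B}⁺ = {A, B, C, D, E, F, G, H}, which is every attribute, so {A, B} is a candidate key.
{B, G}⁺ = {A, B, C, D, E, F, G, H}, which is every attribute, so {B, G} is a candidate key.
Any other superkey properly contains one of these, so there are no further candidate keys.

{A, B}, {B, G}, {C}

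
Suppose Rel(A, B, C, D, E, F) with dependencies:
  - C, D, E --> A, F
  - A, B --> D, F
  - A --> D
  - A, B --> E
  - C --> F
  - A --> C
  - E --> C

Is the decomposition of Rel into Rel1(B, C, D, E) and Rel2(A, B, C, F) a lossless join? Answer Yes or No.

Rel1 ∩ Rel2 = {B, C}; its closure under F is {B, C, F}.
The closure covers neither Rel1 nor Rel2 entirely; the join is not lossless.

No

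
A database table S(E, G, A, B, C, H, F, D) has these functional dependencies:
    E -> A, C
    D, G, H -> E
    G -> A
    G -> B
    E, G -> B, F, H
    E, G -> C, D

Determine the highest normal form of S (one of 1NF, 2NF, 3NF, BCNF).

1NF

Candidate keys: {D, G, H}, {E, G}. Prime attributes: {D, E, G, H}.
For E -> A, C we have {E}⁺ = {A, C, E}; {E} is not a superkey, so BCNF fails.
Because {A, C} are non-prime and the left side of E -> A, C is not a superkey, the relation is not in 3NF.
The proper key subset {E} of {E, G} determines non-prime {A, C}, so the relation is not even in 2NF.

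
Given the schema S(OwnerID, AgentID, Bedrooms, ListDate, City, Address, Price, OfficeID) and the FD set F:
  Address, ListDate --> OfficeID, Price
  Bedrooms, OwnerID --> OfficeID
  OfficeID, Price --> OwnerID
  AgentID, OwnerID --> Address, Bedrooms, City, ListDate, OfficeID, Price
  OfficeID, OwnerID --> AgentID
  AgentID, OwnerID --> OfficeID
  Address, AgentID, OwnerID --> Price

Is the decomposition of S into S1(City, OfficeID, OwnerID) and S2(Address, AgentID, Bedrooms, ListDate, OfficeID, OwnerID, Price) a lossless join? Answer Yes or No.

Common attributes: {OfficeID, OwnerID}; their closure is {Address, AgentID, Bedrooms, City, ListDate, OfficeID, OwnerID, Price}.
S1 is contained in that closure, so S1 ∩ S2 --> S1 holds and the join is lossless.

Yes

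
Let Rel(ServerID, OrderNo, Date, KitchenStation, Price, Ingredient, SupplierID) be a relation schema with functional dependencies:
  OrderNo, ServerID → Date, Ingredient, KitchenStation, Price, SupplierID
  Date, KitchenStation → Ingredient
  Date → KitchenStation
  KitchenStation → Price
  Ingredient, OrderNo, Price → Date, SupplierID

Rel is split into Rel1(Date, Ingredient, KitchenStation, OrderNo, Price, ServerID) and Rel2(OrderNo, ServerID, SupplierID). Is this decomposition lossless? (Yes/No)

Rel1 ∩ Rel2 = {OrderNo, ServerID}; its closure under F is {Date, Ingredient, KitchenStation, OrderNo, Price, ServerID, SupplierID}.
Rel1 is contained in that closure, so Rel1 ∩ Rel2 → Rel1 holds and the join is lossless.

Yes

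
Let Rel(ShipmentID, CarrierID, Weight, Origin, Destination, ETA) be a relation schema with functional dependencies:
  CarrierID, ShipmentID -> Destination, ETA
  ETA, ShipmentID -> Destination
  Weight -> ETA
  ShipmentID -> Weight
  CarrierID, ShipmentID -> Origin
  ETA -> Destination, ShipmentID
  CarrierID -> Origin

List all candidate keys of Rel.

{CarrierID, ETA}, {CarrierID, ShipmentID}, {CarrierID, Weight}

{CarrierID} never appears on the right of any FD, so every key must include it.
{CarrierID, ETA}⁺ = {CarrierID, Destination, ETA, Origin, ShipmentID, Weight} — all of the relation — so {CarrierID, ETA} is a candidate key.
{CarrierID, ShipmentID}⁺ = {CarrierID, Destination, ETA, Origin, ShipmentID, Weight} — all of the relation — so {CarrierID, ShipmentID} is a candidate key.
{CarrierID, Weight}⁺ = {CarrierID, Destination, ETA, Origin, ShipmentID, Weight} — all of the relation — so {CarrierID, Weight} is a candidate key.
No proper subset of any of these is a key, and no other minimal superkey exists.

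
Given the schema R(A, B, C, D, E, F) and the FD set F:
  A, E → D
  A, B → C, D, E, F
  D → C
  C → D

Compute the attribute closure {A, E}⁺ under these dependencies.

{A, C, D, E}

Start with {A, E}.
A, E → D applies; add {D} → now {A, D, E}.
D → C applies; add {C} → now {A, C, D, E}.
No further FD applies.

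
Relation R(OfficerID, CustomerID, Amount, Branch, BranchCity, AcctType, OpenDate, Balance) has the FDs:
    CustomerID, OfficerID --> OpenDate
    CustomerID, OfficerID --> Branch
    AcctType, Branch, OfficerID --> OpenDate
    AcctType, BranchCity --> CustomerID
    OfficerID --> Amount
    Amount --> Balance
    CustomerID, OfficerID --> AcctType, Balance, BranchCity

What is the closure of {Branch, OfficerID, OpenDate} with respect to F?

{Amount, Balance, Branch, OfficerID, OpenDate}

Start with {Branch, OfficerID, OpenDate}.
OfficerID --> Amount applies; add {Amount} → now {Amount, Branch, OfficerID, OpenDate}.
Amount --> Balance applies; add {Balance} → now {Amount, Balance, Branch, OfficerID, OpenDate}.
No further FD applies.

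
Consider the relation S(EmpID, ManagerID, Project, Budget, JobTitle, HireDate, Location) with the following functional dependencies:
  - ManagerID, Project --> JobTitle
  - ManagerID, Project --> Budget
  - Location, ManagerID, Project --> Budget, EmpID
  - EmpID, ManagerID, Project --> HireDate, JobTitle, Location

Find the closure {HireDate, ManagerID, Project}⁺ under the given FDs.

{Budget, HireDate, JobTitle, ManagerID, Project}

Start with {HireDate, ManagerID, Project}.
ManagerID, Project --> JobTitle applies; add {JobTitle} → now {HireDate, JobTitle, ManagerID, Project}.
ManagerID, Project --> Budget applies; add {Budget} → now {Budget, HireDate, JobTitle, ManagerID, Project}.
No further FD applies.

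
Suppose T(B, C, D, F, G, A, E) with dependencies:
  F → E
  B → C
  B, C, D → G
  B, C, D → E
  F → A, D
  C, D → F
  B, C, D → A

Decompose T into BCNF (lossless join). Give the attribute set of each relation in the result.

{A, D, E, F}; {B, C}; {B, F, G}

Candidate keys of the original relation: {B, D}, {B, F}.
In {A, B, C, D, E, F, G}, {F} is not a superkey ({F}⁺ restricted to this set is {A, D, E, F}), so split on F → A, D, E into {A, D, E, F} and {B, C, F, G}.
{A, D, E, F}: every determinant is a superkey — BCNF.
In {B, C, F, G}, {B} is not a superkey ({B}⁺ restricted to this set is {B, C}), so split on B → C into {B, C} and {B, F, G}.
{B, C}: every determinant is a superkey — BCNF.
{B, F, G}: every determinant is a superkey — BCNF.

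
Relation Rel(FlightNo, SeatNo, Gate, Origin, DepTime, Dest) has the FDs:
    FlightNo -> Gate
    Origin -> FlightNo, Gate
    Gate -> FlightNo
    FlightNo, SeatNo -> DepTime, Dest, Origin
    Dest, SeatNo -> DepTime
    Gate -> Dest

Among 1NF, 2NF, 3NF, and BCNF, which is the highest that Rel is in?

1NF

Candidate keys: {FlightNo, SeatNo}, {Gate, SeatNo}, {Origin, SeatNo}. Prime attributes: {FlightNo, Gate, Origin, SeatNo}.
For FlightNo -> Gate we have {FlightNo}⁺ = {Dest, FlightNo, Gate}; {FlightNo} is not a superkey, so BCNF fails.
Dest, SeatNo -> DepTime determines the non-prime attribute {DepTime} from a non-superkey — 3NF is violated.
The proper key subset {FlightNo} of {FlightNo, SeatNo} determines non-prime {Dest}, so the relation is not even in 2NF.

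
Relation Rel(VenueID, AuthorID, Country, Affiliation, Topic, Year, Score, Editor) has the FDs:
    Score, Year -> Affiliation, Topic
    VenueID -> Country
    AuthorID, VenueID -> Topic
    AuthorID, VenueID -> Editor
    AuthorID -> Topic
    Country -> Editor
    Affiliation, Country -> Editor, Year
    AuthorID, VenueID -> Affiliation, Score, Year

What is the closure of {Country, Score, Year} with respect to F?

{Affiliation, Country, Editor, Score, Topic, Year}

Start with {Country, Score, Year}.
Score, Year -> Affiliation, Topic applies; add {Affiliation, Topic} → now {Affiliation, Country, Score, Topic, Year}.
Country -> Editor applies; add {Editor} → now {Affiliation, Country, Editor, Score, Topic, Year}.
No further FD applies.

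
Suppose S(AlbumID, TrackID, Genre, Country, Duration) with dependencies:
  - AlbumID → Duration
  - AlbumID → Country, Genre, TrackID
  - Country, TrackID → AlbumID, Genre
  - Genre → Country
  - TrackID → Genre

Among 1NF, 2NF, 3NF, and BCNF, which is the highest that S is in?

2NF

Candidate keys: {AlbumID}, {TrackID}. Prime attributes: {AlbumID, TrackID}.
For Genre → Country we have {Genre}⁺ = {Country, Genre}; {Genre} is not a superkey, so BCNF fails.
Because {Country} is non-prime and the left side of Genre → Country is not a superkey, the relation is not in 3NF.
With only single-attribute keys there can be no partial dependency, so 2NF holds.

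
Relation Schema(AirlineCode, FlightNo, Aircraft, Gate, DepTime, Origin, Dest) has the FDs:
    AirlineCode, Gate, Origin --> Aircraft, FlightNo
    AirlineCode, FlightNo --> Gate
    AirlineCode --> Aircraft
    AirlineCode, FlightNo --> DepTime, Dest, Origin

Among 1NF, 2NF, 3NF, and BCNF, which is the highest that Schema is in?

Candidate keys: {AirlineCode, FlightNo}, {AirlineCode, Gate, Origin}. Prime attributes: {AirlineCode, FlightNo, Gate, Origin}.
For AirlineCode --> Aircraft we have {AirlineCode}⁺ = {Aircraft, AirlineCode}; {AirlineCode} is not a superkey, so BCNF fails.
AirlineCode --> Aircraft has non-prime {Aircraft} on the right and a non-superkey on the left, so 3NF fails.
Since {AirlineCode} ⊂ {AirlineCode, FlightNo} and {AirlineCode}⁺ ⊇ {Aircraft} with {Aircraft} non-prime, there is a partial dependency; 2NF fails.

1NF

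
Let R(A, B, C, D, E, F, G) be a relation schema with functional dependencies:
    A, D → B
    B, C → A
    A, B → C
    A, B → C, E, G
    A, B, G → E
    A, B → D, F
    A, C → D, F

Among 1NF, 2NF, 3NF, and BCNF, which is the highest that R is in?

BCNF

Candidate keys: {A, B}, {A, C}, {A, D}, {B, C}. Prime attributes: {A, B, C, D}.
Each dependency's left side is a superkey — BCNF holds.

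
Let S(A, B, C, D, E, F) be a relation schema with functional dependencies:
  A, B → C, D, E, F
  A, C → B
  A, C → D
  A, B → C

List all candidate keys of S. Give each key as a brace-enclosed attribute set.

{A, B}, {A, C}

Attributes never on any right-hand side: {A} — every candidate key must contain it.
{A, B}⁺ = {A, B, C, D, E, F}, which is every attribute, so {A, B} is a candidate key.
{A, C}⁺ = {A, B, C, D, E, F}, which is every attribute, so {A, C} is a candidate key.
These are minimal and exhaustive — every other superkey contains one of them.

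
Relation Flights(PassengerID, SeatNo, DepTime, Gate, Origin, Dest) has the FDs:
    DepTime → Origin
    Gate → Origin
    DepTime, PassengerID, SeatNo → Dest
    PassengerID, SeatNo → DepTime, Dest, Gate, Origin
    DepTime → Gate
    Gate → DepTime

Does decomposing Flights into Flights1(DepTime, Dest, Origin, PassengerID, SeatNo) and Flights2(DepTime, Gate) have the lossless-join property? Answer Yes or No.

Yes

The shared attributes are {DepTime} and {DepTime}⁺ = {DepTime, Gate, Origin}.
This includes all of Flights2, so the common attributes are a superkey of Flights2 — the join is lossless.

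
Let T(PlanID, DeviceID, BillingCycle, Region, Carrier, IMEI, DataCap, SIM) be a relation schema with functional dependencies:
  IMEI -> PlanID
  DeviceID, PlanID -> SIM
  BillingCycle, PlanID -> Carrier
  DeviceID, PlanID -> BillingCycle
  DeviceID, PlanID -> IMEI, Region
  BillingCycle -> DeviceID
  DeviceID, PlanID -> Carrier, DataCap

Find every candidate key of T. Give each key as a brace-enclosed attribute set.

Closure of {BillingCycle, IMEI} is {BillingCycle, Carrier, DataCap, DeviceID, IMEI, PlanID, Region, SIM}, the whole schema; {BillingCycle, IMEI} is a candidate key.
Closure of {BillingCycle, PlanID} is {BillingCycle, Carrier, DataCap, DeviceID, IMEI, PlanID, Region, SIM}, the whole schema; {BillingCycle, PlanID} is a candidate key.
Closure of {DeviceID, IMEI} is {BillingCycle, Carrier, DataCap, DeviceID, IMEI, PlanID, Region, SIM}, the whole schema; {DeviceID, IMEI} is a candidate key.
Closure of {DeviceID, PlanID} is {BillingCycle, Carrier, DataCap, DeviceID, IMEI, PlanID, Region, SIM}, the whole schema; {DeviceID, PlanID} is a candidate key.
No proper subset of any of these is a key, and no other minimal superkey exists.

{BillingCycle, IMEI}, {BillingCycle, PlanID}, {DeviceID, IMEI}, {DeviceID, PlanID}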